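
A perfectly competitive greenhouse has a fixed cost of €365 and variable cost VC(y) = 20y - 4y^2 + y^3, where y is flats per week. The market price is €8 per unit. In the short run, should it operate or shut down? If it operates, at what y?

Shut down

From TC, MC = TC'(y) = 20 - 8y + 3y^2 and AVC = VC/y = 20 - 4y + y^2.
The AVC parabola has its vertex at y = 4/2 = 2, where AVC = 20 - 4·2 + 2^2 = €16.
With P < min AVC (€8 < €16), every unit sold adds to the loss.
The firm minimizes its loss by shutting down and losing only its fixed cost of €365.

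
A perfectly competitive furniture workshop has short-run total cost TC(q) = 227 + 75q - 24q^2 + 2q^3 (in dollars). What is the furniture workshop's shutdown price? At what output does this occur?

Short-run supply begins at min AVC. From VC = 75q - 24q^2 + 2q^3, AVC = 75 - 24q + 2q^2.
At the minimum of AVC, MC = AVC. MC = 75 - 48q + 6q^2; setting MC = AVC gives 4q^2 - 24q = 0, so q = 6. min AVC = 3.
So the shutdown price is $3.

$3 per unit, at q = 6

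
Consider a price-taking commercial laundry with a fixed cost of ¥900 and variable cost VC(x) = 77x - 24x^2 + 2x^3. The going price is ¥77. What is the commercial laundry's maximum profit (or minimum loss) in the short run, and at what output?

AVC = 77 - 24x + 2x^2 has its minimum ¥5 at x = 6; price ¥77 clears that bar, so the firm operates.
MC = 77 - 48x + 6x^2. Setting P = MC and taking the root on the rising branch gives x* = 8.
TR = 77·8 = 616. TC = 900 + 104 = 1004. Profit = 616 − 1004 = -¥388.
By producing, the firm covers all variable cost plus ¥512 of fixed cost; shutting down would lose the full ¥900.

Profit = -¥388 at x = 8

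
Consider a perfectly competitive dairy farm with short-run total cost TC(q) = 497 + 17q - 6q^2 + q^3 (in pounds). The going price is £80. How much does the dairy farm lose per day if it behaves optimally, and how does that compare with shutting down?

AVC = 17 - 6q + q^2; min AVC = £8 at q = 3. Since P = £80 ≥ min AVC, the firm produces.
With MC = 17 - 12q + 3q^2, P = MC on the upward-sloping part at q* = 7.
TR = 80·7 = 560. TC = 497 + 168 = 665. Profit = 560 − 665 = -£105.
By producing, the firm covers all variable cost plus £392 of fixed cost; shutting down would lose the full £497.

Profit = -£105 at q = 7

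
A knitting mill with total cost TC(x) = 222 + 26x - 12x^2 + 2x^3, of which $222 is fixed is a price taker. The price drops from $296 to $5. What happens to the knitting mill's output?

Output falls from 9 to 0 (the firm shuts down)

AVC = 26 - 12x + 2x^2, minimized at x = 3 where min AVC = $8. MC = 26 - 24x + 6x^2.
At P = $296 ≥ min AVC, set P = MC on the rising branch: x = 9.
At P = $5 < min AVC = $8, price no longer covers variable cost at any output, so the firm shuts down: x = 0.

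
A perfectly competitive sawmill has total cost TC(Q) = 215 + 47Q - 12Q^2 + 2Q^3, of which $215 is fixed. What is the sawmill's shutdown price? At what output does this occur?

$29 per unit, at Q = 3

The firm shuts down when price falls below the minimum of average variable cost. AVC = VC/Q = 47 - 12Q + 2Q^2.
At the minimum of AVC, MC = AVC. MC = 47 - 24Q + 6Q^2; setting MC = AVC gives 4Q^2 - 12Q = 0, so Q = 3. min AVC = 29.
The firm shuts down for any P below $29.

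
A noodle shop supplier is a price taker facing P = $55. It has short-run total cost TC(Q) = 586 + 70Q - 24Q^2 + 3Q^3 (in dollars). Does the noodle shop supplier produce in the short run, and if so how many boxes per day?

Strip out fixed cost: VC = 70Q - 24Q^2 + 3Q^3. Then AVC = 70 - 24Q + 3Q^2 and MC = 70 - 48Q + 9Q^2.
AVC is minimized where dAVC/dQ = -24 + 6Q = 0, at Q = 4; min AVC = 70 - 24·4 + 3·4^2 = $22.
Because $55 ≥ $22, revenue can cover variable cost; the firm operates.
Solving P = MC: 15 - 48Q + 9Q^2 = 0 ⇒ Q = 1/3 or 5. On the upward-sloping branch, Q* = 5.
Check: AVC at Q = 5 is $25 ≤ P, so revenue covers variable cost.
Profit = P·Q − TC = 55·5 − 711 = -$436, a loss, but smaller than the $586 fixed cost the firm would lose by shutting down.

Produce at Q = 5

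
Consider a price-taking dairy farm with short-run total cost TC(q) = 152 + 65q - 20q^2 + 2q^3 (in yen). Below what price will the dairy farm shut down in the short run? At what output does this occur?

¥15 per unit, at q = 5

Short-run supply begins at min AVC. From VC = 65q - 20q^2 + 2q^3, AVC = 65 - 20q + 2q^2.
dAVC/dq = -20 + 4q = 0 gives q = 5. min AVC = 65 - 20·5 + 2·5^2 = 15.
So the shutdown price is ¥15.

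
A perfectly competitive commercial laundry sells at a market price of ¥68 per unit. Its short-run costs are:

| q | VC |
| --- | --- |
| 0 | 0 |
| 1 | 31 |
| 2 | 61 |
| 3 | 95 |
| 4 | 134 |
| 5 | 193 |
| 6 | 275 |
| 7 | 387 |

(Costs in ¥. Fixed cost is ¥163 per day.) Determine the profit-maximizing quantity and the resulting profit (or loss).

q = 5; profit = -¥16

Compute π = P·q − TC at each output: q=0: -163; q=1: -126; q=2: -88; q=3: -54; q=4: -25; q=5: -16; q=6: -30; q=7: -74.
Profit is maximized at q = 5. AVC there is 193/5 = ¥38.60 ≤ P, so producing beats shutting down (which would give -¥163).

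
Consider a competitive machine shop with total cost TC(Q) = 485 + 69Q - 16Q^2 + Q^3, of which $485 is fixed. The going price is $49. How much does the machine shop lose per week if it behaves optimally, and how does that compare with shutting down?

AVC = 69 - 16Q + Q^2 has its minimum $5 at Q = 8; price $49 clears that bar, so the firm operates.
With MC = 69 - 32Q + 3Q^2, P = MC on the upward-sloping part at Q* = 10.
TR = 49·10 = 490. TC = 485 + 90 = 575. Profit = 490 − 575 = -$85.
By producing, the firm covers all variable cost plus $400 of fixed cost; shutting down would lose the full $485.

Profit = -$85 at Q = 10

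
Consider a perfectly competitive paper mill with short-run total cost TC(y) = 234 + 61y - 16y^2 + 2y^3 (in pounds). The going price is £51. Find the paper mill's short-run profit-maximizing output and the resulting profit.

AVC = 61 - 16y + 2y^2 has its minimum £29 at y = 4; price £51 clears that bar, so the firm operates.
MC = 61 - 32y + 6y^2. Setting P = MC and taking the root on the rising branch gives y* = 5.
TR = 51·5 = 255. TC = 234 + 155 = 389. Profit = 255 − 389 = -£134.
Shutting down would mean losing the fixed cost of £234, so operating at a loss of £134 is better by £100.

Profit = -£134 at y = 5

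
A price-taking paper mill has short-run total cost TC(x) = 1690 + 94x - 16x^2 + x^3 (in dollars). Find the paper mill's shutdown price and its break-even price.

AVC = 94 - 16x + x^2; minimized at x = 8, giving min AVC = $30. That is the shutdown price.
ATC = 1690/x + 94 - 16x + x^2. Setting dATC/dx = −1690/x^2 − 16 + 2x = 0 gives x = 13 (since 2·13^3 − 16·13^2 = 1690).
min ATC = 1690/13 + 94 − 16·13 + 13^2 = $185. That is the break-even price.
Between these two prices the firm operates at a loss; above $185 it earns a profit.

Shutdown price = $30; break-even price = $185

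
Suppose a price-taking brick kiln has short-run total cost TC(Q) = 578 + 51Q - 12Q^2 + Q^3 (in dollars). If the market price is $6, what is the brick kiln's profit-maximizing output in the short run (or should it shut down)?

Strip out fixed cost: VC = 51Q - 12Q^2 + Q^3. Then AVC = 51 - 12Q + Q^2 and MC = 51 - 24Q + 3Q^2.
AVC hits its minimum where MC = AVC, at Q = 6, giving min AVC = 51 - 12·6 + 6^2 = $15.
With P < min AVC ($6 < $15), every unit sold adds to the loss.
Shutting down limits the loss to fixed cost, $578.

Shut down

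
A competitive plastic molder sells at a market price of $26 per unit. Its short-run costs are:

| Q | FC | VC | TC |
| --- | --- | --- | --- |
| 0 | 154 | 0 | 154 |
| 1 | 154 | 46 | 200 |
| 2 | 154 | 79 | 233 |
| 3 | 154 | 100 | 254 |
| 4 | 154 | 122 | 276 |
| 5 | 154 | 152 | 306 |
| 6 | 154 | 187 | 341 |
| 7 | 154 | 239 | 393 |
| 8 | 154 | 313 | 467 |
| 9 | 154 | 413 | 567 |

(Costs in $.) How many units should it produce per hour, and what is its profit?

Profit at each row (π = 26Q − TC): Q=0: -154; Q=1: -174; Q=2: -181; Q=3: -176; Q=4: -172; Q=5: -176; Q=6: -185; Q=7: -211; Q=8: -259; Q=9: -333.
Profit is highest at Q = 0. Equivalently, the lowest AVC in the table is 152/5 ≈ $30.40 at Q = 5, and P = $26 falls below it — price never covers variable cost, so the firm shuts down and loses only its fixed cost.

Q = 0 (shut down); profit = -$154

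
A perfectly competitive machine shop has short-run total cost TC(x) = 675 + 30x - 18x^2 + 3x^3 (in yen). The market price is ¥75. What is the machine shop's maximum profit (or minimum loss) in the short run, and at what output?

AVC = 30 - 18x + 3x^2 has its minimum ¥3 at x = 3; price ¥75 clears that bar, so the firm operates.
MC = 30 - 36x + 9x^2. Setting P = MC and taking the root on the rising branch gives x* = 5.
TR = 75·5 = 375. TC = 675 + 75 = 750. Profit = 375 − 750 = -¥375.
By producing, the firm covers all variable cost plus ¥300 of fixed cost; shutting down would lose the full ¥675.

Profit = -¥375 at x = 5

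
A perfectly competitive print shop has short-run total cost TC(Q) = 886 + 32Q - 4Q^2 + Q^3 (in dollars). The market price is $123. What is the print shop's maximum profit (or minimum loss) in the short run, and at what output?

AVC = 32 - 4Q + Q^2; min AVC = $28 at Q = 2. Since P = $123 ≥ min AVC, the firm produces.
MC = 32 - 8Q + 3Q^2. Setting P = MC and taking the root on the rising branch gives Q* = 7.
TR = 123·7 = 861. TC = 886 + 371 = 1257. Profit = 861 − 1257 = -$396.
That loss of $396 beats the $886 the firm would lose by shutting down; producing recovers $490 of fixed cost.

Profit = -$396 at Q = 7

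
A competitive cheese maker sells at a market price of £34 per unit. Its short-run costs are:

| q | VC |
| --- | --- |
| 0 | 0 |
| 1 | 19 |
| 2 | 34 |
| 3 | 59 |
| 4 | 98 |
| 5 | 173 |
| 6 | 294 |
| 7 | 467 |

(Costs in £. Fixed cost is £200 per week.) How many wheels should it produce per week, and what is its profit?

Tabulate TR − TC: q=0: -200; q=1: -185; q=2: -166; q=3: -157; q=4: -162; q=5: -203; q=6: -290; q=7: -429.
Profit is maximized at q = 3. AVC there is 59/3 = £19.67 ≤ P, so producing beats shutting down (which would give -£200).

q = 3; profit = -£157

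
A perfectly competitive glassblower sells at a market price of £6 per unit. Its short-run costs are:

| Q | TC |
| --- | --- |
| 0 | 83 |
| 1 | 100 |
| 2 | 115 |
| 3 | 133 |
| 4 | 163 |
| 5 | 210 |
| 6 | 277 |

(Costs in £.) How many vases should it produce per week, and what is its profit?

Compute π = P·Q − TC at each output: Q=0: -83; Q=1: -94; Q=2: -103; Q=3: -115; Q=4: -139; Q=5: -180; Q=6: -241.
Profit is highest at Q = 0. Equivalently, the lowest AVC in the table is 32/2 ≈ £16 at Q = 2, and P = £6 falls below it — price never covers variable cost, so the firm shuts down and loses only its fixed cost.

Q = 0 (shut down); profit = -£83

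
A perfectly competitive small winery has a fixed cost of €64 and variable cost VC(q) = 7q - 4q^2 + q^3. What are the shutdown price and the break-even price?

Shutdown price = €3; break-even price = €23

Shutdown price = min AVC. AVC = 7 - 4q + q^2, with vertex at q = 2 and minimum €3.
ATC = 64/q + 7 - 4q + q^2. Setting dATC/dq = −64/q^2 − 4 + 2q = 0 gives q = 4 (since 2·4^3 − 4·4^2 = 64).
min ATC = 64/4 + 7 − 4·4 + 4^2 = €23. That is the break-even price.
For €3 ≤ P < €23 the firm produces at a loss; below €3 it shuts down.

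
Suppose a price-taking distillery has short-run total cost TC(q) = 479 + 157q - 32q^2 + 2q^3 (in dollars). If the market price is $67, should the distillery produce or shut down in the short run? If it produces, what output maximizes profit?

Strip out fixed cost: VC = 157q - 32q^2 + 2q^3. Then AVC = 157 - 32q + 2q^2 and MC = 157 - 64q + 6q^2.
AVC hits its minimum where MC = AVC, at q = 8, giving min AVC = 157 - 32·8 + 2·8^2 = $29.
Since P = $67 ≥ min AVC = $29, price covers variable cost and the firm should produce.
Set P = MC: 67 = 157 - 64q + 6q^2 → 90 - 64q + 6q^2 = 0. The roots are q = 5/3 and q = 9; the profit-maximizing output is on the rising part of MC, so q* = 9.
Check: AVC at q = 9 is $31 ≤ P, so revenue covers variable cost.
Profit = P·q − TC = 67·9 − 758 = -$155, a loss, but smaller than the $479 fixed cost the firm would lose by shutting down.

Produce at q = 9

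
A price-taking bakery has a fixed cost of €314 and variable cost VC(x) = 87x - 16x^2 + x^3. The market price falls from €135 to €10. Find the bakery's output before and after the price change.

Output falls from 12 to 0 (the firm shuts down)

MC = 87 - 32x + 3x^2; the shutdown threshold is min AVC = €23 (at x = 8).
At P = €135 ≥ min AVC, set P = MC on the rising branch: x = 12.
At P = €10 < min AVC = €23, price no longer covers variable cost at any output, so the firm shuts down: x = 0.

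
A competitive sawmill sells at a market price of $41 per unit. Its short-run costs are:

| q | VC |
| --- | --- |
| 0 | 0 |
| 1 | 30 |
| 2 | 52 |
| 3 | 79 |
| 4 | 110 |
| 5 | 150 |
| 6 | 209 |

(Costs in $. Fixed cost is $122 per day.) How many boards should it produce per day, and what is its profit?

q = 5; profit = -$67

Profit at each row (π = 41q − TC): q=0: -122; q=1: -111; q=2: -92; q=3: -78; q=4: -68; q=5: -67; q=6: -85.
Profit is maximized at q = 5. AVC there is 150/5 = $30 ≤ P, so producing beats shutting down (which would give -$122).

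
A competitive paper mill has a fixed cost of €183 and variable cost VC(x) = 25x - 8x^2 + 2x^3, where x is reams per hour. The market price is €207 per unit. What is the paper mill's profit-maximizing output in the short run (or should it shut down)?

Produce at x = 7

Variable cost is VC = 25x - 8x^2 + 2x^3, so AVC = VC/x = 25 - 8x + 2x^2 and MC = dTC/dx = 25 - 16x + 6x^2.
The AVC parabola has its vertex at x = 8/4 = 2, where AVC = 25 - 8·2 + 2·2^2 = €17.
Since P = €207 ≥ min AVC = €17, price covers variable cost and the firm should produce.
Set P = MC: 207 = 25 - 16x + 6x^2 → -182 - 16x + 6x^2 = 0. The roots are x = -13/3 and x = 7; the profit-maximizing output is on the rising part of MC, so x* = 7.
Check: AVC at x = 7 is €67 ≤ P, so revenue covers variable cost.
Profit = P·x − TC = 207·7 − 652 = €797.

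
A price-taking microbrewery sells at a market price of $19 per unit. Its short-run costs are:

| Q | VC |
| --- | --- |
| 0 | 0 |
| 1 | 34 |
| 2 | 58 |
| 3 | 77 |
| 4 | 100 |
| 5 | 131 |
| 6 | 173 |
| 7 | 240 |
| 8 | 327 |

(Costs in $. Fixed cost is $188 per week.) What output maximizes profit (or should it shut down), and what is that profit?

Q = 0 (shut down); profit = -$188

Tabulate TR − TC: Q=0: -188; Q=1: -203; Q=2: -208; Q=3: -208; Q=4: -212; Q=5: -224; Q=6: -247; Q=7: -295; Q=8: -363.
Profit is highest at Q = 0. Equivalently, the lowest AVC in the table is 100/4 ≈ $25 at Q = 4, and P = $19 falls below it — price never covers variable cost, so the firm shuts down and loses only its fixed cost.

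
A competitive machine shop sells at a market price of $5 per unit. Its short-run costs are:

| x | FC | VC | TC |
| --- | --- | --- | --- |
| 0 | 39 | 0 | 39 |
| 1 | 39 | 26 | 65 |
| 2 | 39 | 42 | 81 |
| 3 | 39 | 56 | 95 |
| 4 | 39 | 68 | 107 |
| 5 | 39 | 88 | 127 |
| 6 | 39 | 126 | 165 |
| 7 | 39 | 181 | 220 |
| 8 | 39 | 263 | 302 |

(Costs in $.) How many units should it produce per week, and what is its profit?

x = 0 (shut down); profit = -$39

Compute π = P·x − TC at each output: x=0: -39; x=1: -60; x=2: -71; x=3: -80; x=4: -87; x=5: -102; x=6: -135; x=7: -185; x=8: -262.
Profit is highest at x = 0. Equivalently, the lowest AVC in the table is 68/4 ≈ $17 at x = 4, and P = $5 falls below it — price never covers variable cost, so the firm shuts down and loses only its fixed cost.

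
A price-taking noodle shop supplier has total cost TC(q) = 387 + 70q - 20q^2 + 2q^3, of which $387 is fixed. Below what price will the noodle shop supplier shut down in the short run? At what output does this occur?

$20 per unit, at q = 5

The firm shuts down when price falls below the minimum of average variable cost. AVC = VC/q = 70 - 20q + 2q^2.
dAVC/dq = -20 + 4q = 0 gives q = 5. min AVC = 70 - 20·5 + 2·5^2 = 20.
So the shutdown price is $20.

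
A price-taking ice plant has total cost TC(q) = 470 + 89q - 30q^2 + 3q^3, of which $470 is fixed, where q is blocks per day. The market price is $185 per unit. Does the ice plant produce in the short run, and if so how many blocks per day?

Produce at q = 8

Variable cost is VC = 89q - 30q^2 + 3q^3, so AVC = VC/q = 89 - 30q + 3q^2 and MC = dTC/dq = 89 - 60q + 9q^2.
AVC is minimized where dAVC/dq = -30 + 6q = 0, at q = 5; min AVC = 89 - 30·5 + 3·5^2 = $14.
P = $185 exceeds min AVC = $14, so the firm stays open.
Set P = MC: 185 = 89 - 60q + 9q^2 → -96 - 60q + 9q^2 = 0. The roots are q = -4/3 and q = 8; the profit-maximizing output is on the rising part of MC, so q* = 8.
Check: AVC at q = 8 is $41 ≤ P, so revenue covers variable cost.
Profit = P·q − TC = 185·8 − 798 = $682.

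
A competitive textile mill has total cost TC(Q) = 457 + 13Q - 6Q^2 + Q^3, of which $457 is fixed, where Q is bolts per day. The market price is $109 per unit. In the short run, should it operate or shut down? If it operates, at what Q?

Produce at Q = 8

Variable cost is VC = 13Q - 6Q^2 + Q^3, so AVC = VC/Q = 13 - 6Q + Q^2 and MC = dTC/dQ = 13 - 12Q + 3Q^2.
The AVC parabola has its vertex at Q = 6/2 = 3, where AVC = 13 - 6·3 + 3^2 = $4.
P = $109 exceeds min AVC = $4, so the firm stays open.
P = MC gives -96 - 12Q + 3Q^2 = 0, with roots -4 and 8. Take the larger (rising MC): Q* = 8.
Check: AVC at Q = 8 is $29 ≤ P, so revenue covers variable cost.
Profit = P·Q − TC = 109·8 − 689 = $183.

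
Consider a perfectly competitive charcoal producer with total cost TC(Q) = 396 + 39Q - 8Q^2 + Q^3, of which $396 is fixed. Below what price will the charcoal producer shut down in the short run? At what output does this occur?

Short-run supply begins at min AVC. From VC = 39Q - 8Q^2 + Q^3, AVC = 39 - 8Q + Q^2.
dAVC/dQ = -8 + 2Q = 0 gives Q = 4. min AVC = 39 - 8·4 + 4^2 = 23.
So the shutdown price is $23.

$23 per unit, at Q = 4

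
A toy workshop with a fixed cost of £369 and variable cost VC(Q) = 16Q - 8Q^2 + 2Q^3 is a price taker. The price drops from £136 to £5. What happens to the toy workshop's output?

Output falls from 6 to 0 (the firm shuts down)

AVC = 16 - 8Q + 2Q^2, minimized at Q = 2 where min AVC = £8. MC = 16 - 16Q + 6Q^2.
With P = £136 above the shutdown price, P = MC gives Q = 6.
At P = £5 < min AVC = £8, price no longer covers variable cost at any output, so the firm shuts down: Q = 0.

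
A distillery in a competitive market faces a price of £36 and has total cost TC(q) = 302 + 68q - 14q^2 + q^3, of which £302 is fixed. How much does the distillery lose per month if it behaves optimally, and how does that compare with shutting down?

Profit = -£174 at q = 8

AVC = 68 - 14q + q^2 has its minimum £19 at q = 7; price £36 clears that bar, so the firm operates.
MC = 68 - 28q + 3q^2. Setting P = MC and taking the root on the rising branch gives q* = 8.
TR = 36·8 = 288. TC = 302 + 160 = 462. Profit = 288 − 462 = -£174.
By producing, the firm covers all variable cost plus £128 of fixed cost; shutting down would lose the full £302.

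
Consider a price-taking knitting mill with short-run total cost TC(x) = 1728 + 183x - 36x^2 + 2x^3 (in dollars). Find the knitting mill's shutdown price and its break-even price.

AVC = 183 - 36x + 2x^2; minimized at x = 9, giving min AVC = $21. That is the shutdown price.
ATC = 1728/x + 183 - 36x + 2x^2. Setting dATC/dx = −1728/x^2 − 36 + 4x = 0 gives x = 12 (since 4·12^3 − 36·12^2 = 1728).
min ATC = 1728/12 + 183 − 36·12 + 2·12^2 = $183. That is the break-even price.
For $21 ≤ P < $183 the firm produces at a loss; below $21 it shuts down.

Shutdown price = $21; break-even price = $183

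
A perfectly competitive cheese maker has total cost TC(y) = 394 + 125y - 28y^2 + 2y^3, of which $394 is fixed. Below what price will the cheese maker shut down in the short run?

The shutdown price is the minimum of AVC. VC = 125y - 28y^2 + 2y^3, so AVC = 125 - 28y + 2y^2.
dAVC/dy = -28 + 4y = 0 gives y = 7. min AVC = 125 - 28·7 + 2·7^2 = 27.
The firm shuts down for any P below $27.

$27 per unit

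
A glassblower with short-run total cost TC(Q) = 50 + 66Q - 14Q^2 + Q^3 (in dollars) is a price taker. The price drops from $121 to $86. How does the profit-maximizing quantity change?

Output falls from 11 to 10

AVC = 66 - 14Q + Q^2, minimized at Q = 7 where min AVC = $17. MC = 66 - 28Q + 3Q^2.
With P = $121 above the shutdown price, P = MC gives Q = 11.
At P = $86 ≥ min AVC, set P = MC: Q = 10. The firm stays open but cuts output.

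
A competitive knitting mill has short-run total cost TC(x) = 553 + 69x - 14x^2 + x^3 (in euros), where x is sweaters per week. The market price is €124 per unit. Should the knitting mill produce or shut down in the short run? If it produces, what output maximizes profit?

Produce at x = 11

Variable cost is VC = 69x - 14x^2 + x^3, so AVC = VC/x = 69 - 14x + x^2 and MC = dTC/dx = 69 - 28x + 3x^2.
AVC is minimized where dAVC/dx = -14 + 2x = 0, at x = 7; min AVC = 69 - 14·7 + 7^2 = €20.
Because €124 ≥ €20, revenue can cover variable cost; the firm operates.
Solving P = MC: -55 - 28x + 3x^2 = 0 ⇒ x = -5/3 or 11. On the upward-sloping branch, x* = 11.
Check: AVC at x = 11 is €36 ≤ P, so revenue covers variable cost.
Profit = P·x − TC = 124·11 − 949 = €415.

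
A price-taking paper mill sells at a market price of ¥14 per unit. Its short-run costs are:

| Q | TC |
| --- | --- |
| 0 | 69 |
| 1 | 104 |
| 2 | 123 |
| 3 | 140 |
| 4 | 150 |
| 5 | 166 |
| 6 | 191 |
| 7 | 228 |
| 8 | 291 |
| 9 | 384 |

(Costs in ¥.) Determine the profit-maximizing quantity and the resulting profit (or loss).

Q = 0 (shut down); profit = -¥69

Tabulate TR − TC: Q=0: -69; Q=1: -90; Q=2: -95; Q=3: -98; Q=4: -94; Q=5: -96; Q=6: -107; Q=7: -130; Q=8: -179; Q=9: -258.
Profit is highest at Q = 0. Equivalently, the lowest AVC in the table is 97/5 ≈ ¥19.40 at Q = 5, and P = ¥14 falls below it — price never covers variable cost, so the firm shuts down and loses only its fixed cost.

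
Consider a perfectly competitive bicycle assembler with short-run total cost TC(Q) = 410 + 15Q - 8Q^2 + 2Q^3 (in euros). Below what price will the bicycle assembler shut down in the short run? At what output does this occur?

The shutdown price is the minimum of AVC. VC = 15Q - 8Q^2 + 2Q^3, so AVC = 15 - 8Q + 2Q^2.
dAVC/dQ = -8 + 4Q = 0 gives Q = 2. min AVC = 15 - 8·2 + 2·2^2 = 7.
The firm shuts down for any P below €7.

€7 per unit, at Q = 2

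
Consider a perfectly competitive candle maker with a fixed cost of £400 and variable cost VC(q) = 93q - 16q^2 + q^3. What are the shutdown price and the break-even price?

Shutdown price = £29; break-even price = £73

Shutdown price = min AVC. AVC = 93 - 16q + q^2, with vertex at q = 8 and minimum £29.
ATC = 400/q + 93 - 16q + q^2. Setting dATC/dq = −400/q^2 − 16 + 2q = 0 gives q = 10 (since 2·10^3 − 16·10^2 = 400).
min ATC = 400/10 + 93 − 16·10 + 10^2 = £73. That is the break-even price.
For £29 ≤ P < £73 the firm produces at a loss; below £29 it shuts down.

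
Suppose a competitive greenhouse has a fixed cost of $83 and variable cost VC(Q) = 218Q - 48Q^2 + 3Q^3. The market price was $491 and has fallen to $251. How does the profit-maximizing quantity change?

Output falls from 13 to 11

MC = 218 - 96Q + 9Q^2; the shutdown threshold is min AVC = $26 (at Q = 8).
With P = $491 above the shutdown price, P = MC gives Q = 13.
At P = $251 ≥ min AVC, set P = MC: Q = 11. The firm stays open but cuts output.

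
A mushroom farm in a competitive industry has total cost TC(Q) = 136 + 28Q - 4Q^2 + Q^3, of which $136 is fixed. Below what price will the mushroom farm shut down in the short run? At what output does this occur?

$24 per unit, at Q = 2

The firm shuts down when price falls below the minimum of average variable cost. AVC = VC/Q = 28 - 4Q + Q^2.
dAVC/dQ = -4 + 2Q = 0 gives Q = 2. min AVC = 28 - 4·2 + 2^2 = 24.
So the shutdown price is $24.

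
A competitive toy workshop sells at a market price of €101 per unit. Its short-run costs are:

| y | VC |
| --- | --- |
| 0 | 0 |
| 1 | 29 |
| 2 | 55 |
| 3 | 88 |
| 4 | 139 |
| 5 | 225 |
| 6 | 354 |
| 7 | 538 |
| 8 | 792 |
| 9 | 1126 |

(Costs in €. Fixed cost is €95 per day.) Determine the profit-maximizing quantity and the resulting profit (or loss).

Tabulate TR − TC: y=0: -95; y=1: -23; y=2: 52; y=3: 120; y=4: 170; y=5: 185; y=6: 157; y=7: 74; y=8: -79; y=9: -312.
Profit is maximized at y = 5. AVC there is 225/5 = €45 ≤ P, so producing beats shutting down (which would give -€95).

y = 5; profit = €185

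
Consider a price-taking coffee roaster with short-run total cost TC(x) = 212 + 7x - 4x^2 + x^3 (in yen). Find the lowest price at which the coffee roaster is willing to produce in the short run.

The shutdown price is the minimum of AVC. VC = 7x - 4x^2 + x^3, so AVC = 7 - 4x + x^2.
At the minimum of AVC, MC = AVC. MC = 7 - 8x + 3x^2; setting MC = AVC gives 2x^2 - 4x = 0, so x = 2. min AVC = 3.
The firm shuts down for any P below ¥3.

¥3 per unit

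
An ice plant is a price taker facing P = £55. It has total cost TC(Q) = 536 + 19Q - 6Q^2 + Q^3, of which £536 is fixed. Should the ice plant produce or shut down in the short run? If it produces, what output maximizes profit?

Produce at Q = 6

Variable cost is VC = 19Q - 6Q^2 + Q^3, so AVC = VC/Q = 19 - 6Q + Q^2 and MC = dTC/dQ = 19 - 12Q + 3Q^2.
The AVC parabola has its vertex at Q = 6/2 = 3, where AVC = 19 - 6·3 + 3^2 = £10.
Because £55 ≥ £10, revenue can cover variable cost; the firm operates.
P = MC gives -36 - 12Q + 3Q^2 = 0, with roots -2 and 6. Take the larger (rising MC): Q* = 6.
Check: AVC at Q = 6 is £19 ≤ P, so revenue covers variable cost.
Profit = P·Q − TC = 55·6 − 650 = -£320, a loss, but smaller than the £536 fixed cost the firm would lose by shutting down.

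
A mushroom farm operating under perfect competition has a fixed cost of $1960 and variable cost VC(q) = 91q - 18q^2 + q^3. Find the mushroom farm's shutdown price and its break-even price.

Shutdown price = $10; break-even price = $175

Shutdown price = min AVC. AVC = 91 - 18q + q^2, with vertex at q = 9 and minimum $10.
ATC = 1960/q + 91 - 18q + q^2. Setting dATC/dq = −1960/q^2 − 18 + 2q = 0 gives q = 14 (since 2·14^3 − 18·14^2 = 1960).
min ATC = 1960/14 + 91 − 18·14 + 14^2 = $175. That is the break-even price.
Between these two prices the firm operates at a loss; above $175 it earns a profit.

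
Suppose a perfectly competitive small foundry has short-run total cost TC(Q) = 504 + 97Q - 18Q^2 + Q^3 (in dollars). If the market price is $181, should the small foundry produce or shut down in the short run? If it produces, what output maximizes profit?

Produce at Q = 14

From TC, MC = TC'(Q) = 97 - 36Q + 3Q^2 and AVC = VC/Q = 97 - 18Q + Q^2.
The AVC parabola has its vertex at Q = 18/2 = 9, where AVC = 97 - 18·9 + 9^2 = $16.
P = $181 exceeds min AVC = $16, so the firm stays open.
P = MC gives -84 - 36Q + 3Q^2 = 0, with roots -2 and 14. Take the larger (rising MC): Q* = 14.
Check: AVC at Q = 14 is $41 ≤ P, so revenue covers variable cost.
Profit = P·Q − TC = 181·14 − 1078 = $1456.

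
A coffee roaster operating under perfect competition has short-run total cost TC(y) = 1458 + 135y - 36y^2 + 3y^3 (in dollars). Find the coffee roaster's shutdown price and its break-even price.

Shutdown price = $27; break-even price = $216

AVC = 135 - 36y + 3y^2; minimized at y = 6, giving min AVC = $27. That is the shutdown price.
ATC = 1458/y + 135 - 36y + 3y^2. Setting dATC/dy = −1458/y^2 − 36 + 6y = 0 gives y = 9 (since 6·9^3 − 36·9^2 = 1458).
min ATC = 1458/9 + 135 − 36·9 + 3·9^2 = $216. That is the break-even price.
Between these two prices the firm operates at a loss; above $216 it earns a profit.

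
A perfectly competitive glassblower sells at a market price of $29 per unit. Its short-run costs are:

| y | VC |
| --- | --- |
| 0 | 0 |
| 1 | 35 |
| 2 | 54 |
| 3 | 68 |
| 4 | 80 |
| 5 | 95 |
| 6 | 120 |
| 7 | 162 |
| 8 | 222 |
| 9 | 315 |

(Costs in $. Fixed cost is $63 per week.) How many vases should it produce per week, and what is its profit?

y = 6; profit = -$9

Profit at each row (π = 29y − TC): y=0: -63; y=1: -69; y=2: -59; y=3: -44; y=4: -27; y=5: -13; y=6: -9; y=7: -22; y=8: -53; y=9: -117.
Profit is maximized at y = 6. AVC there is 120/6 = $20 ≤ P, so producing beats shutting down (which would give -$63).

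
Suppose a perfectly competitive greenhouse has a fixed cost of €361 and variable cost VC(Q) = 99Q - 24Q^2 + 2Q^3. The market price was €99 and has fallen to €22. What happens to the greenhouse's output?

Output falls from 8 to 0 (the firm shuts down)

AVC = 99 - 24Q + 2Q^2, minimized at Q = 6 where min AVC = €27. MC = 99 - 48Q + 6Q^2.
At P = €99 ≥ min AVC, set P = MC on the rising branch: Q = 8.
At P = €22 < min AVC = €27, price no longer covers variable cost at any output, so the firm shuts down: Q = 0.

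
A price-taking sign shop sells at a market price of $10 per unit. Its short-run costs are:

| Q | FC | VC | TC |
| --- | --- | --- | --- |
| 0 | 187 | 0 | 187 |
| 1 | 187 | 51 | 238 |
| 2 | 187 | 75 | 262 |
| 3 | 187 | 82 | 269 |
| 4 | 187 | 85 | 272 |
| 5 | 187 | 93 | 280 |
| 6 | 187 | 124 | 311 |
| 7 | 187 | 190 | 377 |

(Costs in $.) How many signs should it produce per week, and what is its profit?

Q = 0 (shut down); profit = -$187

Compute π = P·Q − TC at each output: Q=0: -187; Q=1: -228; Q=2: -242; Q=3: -239; Q=4: -232; Q=5: -230; Q=6: -251; Q=7: -307.
Profit is highest at Q = 0. Equivalently, the lowest AVC in the table is 93/5 ≈ $18.60 at Q = 5, and P = $10 falls below it — price never covers variable cost, so the firm shuts down and loses only its fixed cost.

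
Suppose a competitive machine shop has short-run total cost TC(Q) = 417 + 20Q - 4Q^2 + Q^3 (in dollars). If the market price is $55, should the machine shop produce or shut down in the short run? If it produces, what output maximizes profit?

Variable cost is VC = 20Q - 4Q^2 + Q^3, so AVC = VC/Q = 20 - 4Q + Q^2 and MC = dTC/dQ = 20 - 8Q + 3Q^2.
AVC is minimized where dAVC/dQ = -4 + 2Q = 0, at Q = 2; min AVC = 20 - 4·2 + 2^2 = $16.
Because $55 ≥ $16, revenue can cover variable cost; the firm operates.
P = MC gives -35 - 8Q + 3Q^2 = 0, with roots -7/3 and 5. Take the larger (rising MC): Q* = 5.
Check: AVC at Q = 5 is $25 ≤ P, so revenue covers variable cost.
Profit = P·Q − TC = 55·5 − 542 = -$267, a loss, but smaller than the $417 fixed cost the firm would lose by shutting down.

Produce at Q = 5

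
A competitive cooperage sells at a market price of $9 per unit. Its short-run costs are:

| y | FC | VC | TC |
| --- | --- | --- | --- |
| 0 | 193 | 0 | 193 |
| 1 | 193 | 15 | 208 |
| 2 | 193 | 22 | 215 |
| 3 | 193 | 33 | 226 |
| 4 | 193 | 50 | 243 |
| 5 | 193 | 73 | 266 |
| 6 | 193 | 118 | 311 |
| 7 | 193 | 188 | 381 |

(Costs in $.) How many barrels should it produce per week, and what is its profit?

Profit at each row (π = 9y − TC): y=0: -193; y=1: -199; y=2: -197; y=3: -199; y=4: -207; y=5: -221; y=6: -257; y=7: -318.
Profit is highest at y = 0. Equivalently, the lowest AVC in the table is 22/2 ≈ $11 at y = 2, and P = $9 falls below it — price never covers variable cost, so the firm shuts down and loses only its fixed cost.

y = 0 (shut down); profit = -$193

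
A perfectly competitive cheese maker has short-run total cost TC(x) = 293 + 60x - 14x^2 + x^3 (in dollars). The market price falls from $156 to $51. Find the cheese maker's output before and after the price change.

AVC = 60 - 14x + x^2, minimized at x = 7 where min AVC = $11. MC = 60 - 28x + 3x^2.
At P = $156 ≥ min AVC, set P = MC on the rising branch: x = 12.
At P = $51 ≥ min AVC, set P = MC: x = 9. The firm stays open but cuts output.

Output falls from 12 to 9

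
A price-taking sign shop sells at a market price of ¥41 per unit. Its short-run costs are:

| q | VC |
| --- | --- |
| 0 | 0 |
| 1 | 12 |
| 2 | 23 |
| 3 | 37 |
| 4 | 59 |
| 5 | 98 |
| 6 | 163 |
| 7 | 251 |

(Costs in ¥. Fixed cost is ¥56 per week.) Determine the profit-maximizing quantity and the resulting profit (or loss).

q = 5; profit = ¥51

Tabulate TR − TC: q=0: -56; q=1: -27; q=2: 3; q=3: 30; q=4: 49; q=5: 51; q=6: 27; q=7: -20.
Profit is maximized at q = 5. AVC there is 98/5 = ¥19.60 ≤ P, so producing beats shutting down (which would give -¥56).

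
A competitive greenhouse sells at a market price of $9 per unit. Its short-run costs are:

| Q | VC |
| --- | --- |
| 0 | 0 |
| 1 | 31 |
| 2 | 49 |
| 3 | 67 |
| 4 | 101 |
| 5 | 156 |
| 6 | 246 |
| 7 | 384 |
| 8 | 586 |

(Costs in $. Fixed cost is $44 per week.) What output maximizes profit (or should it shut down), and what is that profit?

Q = 0 (shut down); profit = -$44

Compute π = P·Q − TC at each output: Q=0: -44; Q=1: -66; Q=2: -75; Q=3: -84; Q=4: -109; Q=5: -155; Q=6: -236; Q=7: -365; Q=8: -558.
Profit is highest at Q = 0. Equivalently, the lowest AVC in the table is 67/3 ≈ $22.33 at Q = 3, and P = $9 falls below it — price never covers variable cost, so the firm shuts down and loses only its fixed cost.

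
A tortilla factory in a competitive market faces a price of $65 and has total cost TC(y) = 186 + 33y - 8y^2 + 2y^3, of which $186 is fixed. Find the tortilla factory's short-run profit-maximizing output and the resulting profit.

AVC = 33 - 8y + 2y^2 has its minimum $25 at y = 2; price $65 clears that bar, so the firm operates.
With MC = 33 - 16y + 6y^2, P = MC on the upward-sloping part at y* = 4.
TR = 65·4 = 260. TC = 186 + 132 = 318. Profit = 260 − 318 = -$58.
Shutting down would mean losing the fixed cost of $186, so operating at a loss of $58 is better by $128.

Profit = -$58 at y = 4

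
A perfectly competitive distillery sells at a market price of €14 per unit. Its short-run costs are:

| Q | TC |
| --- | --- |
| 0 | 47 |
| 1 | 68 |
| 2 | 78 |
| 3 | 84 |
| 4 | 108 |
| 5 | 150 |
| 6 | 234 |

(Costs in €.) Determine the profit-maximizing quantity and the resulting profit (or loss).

Compute π = P·Q − TC at each output: Q=0: -47; Q=1: -54; Q=2: -50; Q=3: -42; Q=4: -52; Q=5: -80; Q=6: -150.
Profit is maximized at Q = 3. AVC there is 37/3 = €12.33 ≤ P, so producing beats shutting down (which would give -€47).

Q = 3; profit = -€42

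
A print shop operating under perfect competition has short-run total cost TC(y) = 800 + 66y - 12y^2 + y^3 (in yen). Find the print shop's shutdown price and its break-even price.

Shutdown price = ¥30; break-even price = ¥126

Shutdown price = min AVC. AVC = 66 - 12y + y^2, with vertex at y = 6 and minimum ¥30.
ATC = 800/y + 66 - 12y + y^2. Setting dATC/dy = −800/y^2 − 12 + 2y = 0 gives y = 10 (since 2·10^3 − 12·10^2 = 800).
min ATC = 800/10 + 66 − 12·10 + 10^2 = ¥126. That is the break-even price.
For ¥30 ≤ P < ¥126 the firm produces at a loss; below ¥30 it shuts down.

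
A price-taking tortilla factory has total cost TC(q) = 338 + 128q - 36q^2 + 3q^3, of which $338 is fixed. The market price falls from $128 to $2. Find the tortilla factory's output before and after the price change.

AVC = 128 - 36q + 3q^2, minimized at q = 6 where min AVC = $20. MC = 128 - 72q + 9q^2.
At P = $128 ≥ min AVC, set P = MC on the rising branch: q = 8.
At P = $2 < min AVC = $20, price no longer covers variable cost at any output, so the firm shuts down: q = 0.

Output falls from 8 to 0 (the firm shuts down)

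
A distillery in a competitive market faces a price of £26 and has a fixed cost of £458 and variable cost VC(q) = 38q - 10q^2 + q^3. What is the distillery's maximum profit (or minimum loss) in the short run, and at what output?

Profit = -£386 at q = 6

AVC = 38 - 10q + q^2; min AVC = £13 at q = 5. Since P = £26 ≥ min AVC, the firm produces.
MC = 38 - 20q + 3q^2. Setting P = MC and taking the root on the rising branch gives q* = 6.
TR = 26·6 = 156. TC = 458 + 84 = 542. Profit = 156 − 542 = -£386.
Shutting down would mean losing the fixed cost of £458, so operating at a loss of £386 is better by £72.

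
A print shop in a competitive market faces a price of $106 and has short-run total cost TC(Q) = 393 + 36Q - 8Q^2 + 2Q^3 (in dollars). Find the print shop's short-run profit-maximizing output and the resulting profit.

AVC = 36 - 8Q + 2Q^2 has its minimum $28 at Q = 2; price $106 clears that bar, so the firm operates.
MC = 36 - 16Q + 6Q^2. Setting P = MC and taking the root on the rising branch gives Q* = 5.
TR = 106·5 = 530. TC = 393 + 230 = 623. Profit = 530 − 623 = -$93.
By producing, the firm covers all variable cost plus $300 of fixed cost; shutting down would lose the full $393.

Profit = -$93 at Q = 5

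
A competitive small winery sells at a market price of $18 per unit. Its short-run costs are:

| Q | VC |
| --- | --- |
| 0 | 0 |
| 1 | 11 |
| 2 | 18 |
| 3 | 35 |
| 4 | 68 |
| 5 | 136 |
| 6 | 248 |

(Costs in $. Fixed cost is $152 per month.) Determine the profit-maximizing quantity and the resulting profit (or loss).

Tabulate TR − TC: Q=0: -152; Q=1: -145; Q=2: -134; Q=3: -133; Q=4: -148; Q=5: -198; Q=6: -292.
Profit is maximized at Q = 3. AVC there is 35/3 = $11.67 ≤ P, so producing beats shutting down (which would give -$152).

Q = 3; profit = -$133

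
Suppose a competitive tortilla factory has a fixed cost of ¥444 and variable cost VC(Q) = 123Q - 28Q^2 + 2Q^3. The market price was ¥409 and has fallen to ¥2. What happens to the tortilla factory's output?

Output falls from 13 to 0 (the firm shuts down)

AVC = 123 - 28Q + 2Q^2, minimized at Q = 7 where min AVC = ¥25. MC = 123 - 56Q + 6Q^2.
With P = ¥409 above the shutdown price, P = MC gives Q = 13.
At P = ¥2 < min AVC = ¥25, price no longer covers variable cost at any output, so the firm shuts down: Q = 0.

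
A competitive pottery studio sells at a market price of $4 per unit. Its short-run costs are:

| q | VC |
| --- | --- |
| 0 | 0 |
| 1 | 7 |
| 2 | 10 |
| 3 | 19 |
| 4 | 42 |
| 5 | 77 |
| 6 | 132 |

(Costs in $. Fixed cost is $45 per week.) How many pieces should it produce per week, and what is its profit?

Profit at each row (π = 4q − TC): q=0: -45; q=1: -48; q=2: -47; q=3: -52; q=4: -71; q=5: -102; q=6: -153.
Profit is highest at q = 0. Equivalently, the lowest AVC in the table is 10/2 ≈ $5 at q = 2, and P = $4 falls below it — price never covers variable cost, so the firm shuts down and loses only its fixed cost.

q = 0 (shut down); profit = -$45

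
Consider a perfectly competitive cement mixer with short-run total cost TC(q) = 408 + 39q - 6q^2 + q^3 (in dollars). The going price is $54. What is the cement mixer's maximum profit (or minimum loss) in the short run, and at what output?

AVC = 39 - 6q + q^2 has its minimum $30 at q = 3; price $54 clears that bar, so the firm operates.
MC = 39 - 12q + 3q^2. Setting P = MC and taking the root on the rising branch gives q* = 5.
TR = 54·5 = 270. TC = 408 + 170 = 578. Profit = 270 − 578 = -$308.
By producing, the firm covers all variable cost plus $100 of fixed cost; shutting down would lose the full $408.

Profit = -$308 at q = 5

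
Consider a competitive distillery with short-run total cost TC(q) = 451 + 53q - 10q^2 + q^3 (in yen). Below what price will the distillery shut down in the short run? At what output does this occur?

¥28 per unit, at q = 5

Short-run supply begins at min AVC. From VC = 53q - 10q^2 + q^3, AVC = 53 - 10q + q^2.
At the minimum of AVC, MC = AVC. MC = 53 - 20q + 3q^2; setting MC = AVC gives 2q^2 - 10q = 0, so q = 5. min AVC = 28.
So the shutdown price is ¥28.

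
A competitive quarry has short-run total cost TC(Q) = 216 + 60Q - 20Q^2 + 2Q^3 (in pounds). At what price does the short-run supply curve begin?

£10 per unit

The shutdown price is the minimum of AVC. VC = 60Q - 20Q^2 + 2Q^3, so AVC = 60 - 20Q + 2Q^2.
At the minimum of AVC, MC = AVC. MC = 60 - 40Q + 6Q^2; setting MC = AVC gives 4Q^2 - 20Q = 0, so Q = 5. min AVC = 10.
For P < £10 the firm produces nothing.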